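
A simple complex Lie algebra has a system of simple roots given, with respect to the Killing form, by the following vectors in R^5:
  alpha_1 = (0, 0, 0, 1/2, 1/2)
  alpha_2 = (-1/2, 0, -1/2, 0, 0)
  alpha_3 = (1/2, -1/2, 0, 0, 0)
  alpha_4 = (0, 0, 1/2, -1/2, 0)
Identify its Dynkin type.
Compute the Cartan integers a_ij = 2(alpha_i, alpha_j)/(alpha_j, alpha_j); the resulting 4x4 Cartan matrix is
[[2, 0, 0, -1], [0, 2, -1, -1], [0, -1, 2, 0], [-1, -1, 0, 2]].
All simple roots have the same length, so the diagram is simply laced. The associated Dynkin diagram is a chain of 4 nodes with single edges (A_4), so the type is A_4 (the algebra sl(5)).

A_4 (sl(5))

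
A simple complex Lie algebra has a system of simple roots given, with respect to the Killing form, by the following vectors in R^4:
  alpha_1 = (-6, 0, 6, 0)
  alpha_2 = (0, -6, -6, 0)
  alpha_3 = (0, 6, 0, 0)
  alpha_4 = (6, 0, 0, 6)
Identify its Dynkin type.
B_4

Compute the Cartan integers a_ij = 2(alpha_i, alpha_j)/(alpha_j, alpha_j); the resulting 4x4 Cartan matrix is
[[2, -1, 0, -1], [-1, 2, -2, 0], [0, -1, 2, 0], [-1, 0, 0, 2]].
The roots have two lengths (squared-length ratio 2:1); the short ones are alpha_{3}. The associated Dynkin diagram is a chain of 4 nodes with a double edge at one end; the terminal node there is the unique short simple root (B_4), so the type is B_4 (the algebra so(9)).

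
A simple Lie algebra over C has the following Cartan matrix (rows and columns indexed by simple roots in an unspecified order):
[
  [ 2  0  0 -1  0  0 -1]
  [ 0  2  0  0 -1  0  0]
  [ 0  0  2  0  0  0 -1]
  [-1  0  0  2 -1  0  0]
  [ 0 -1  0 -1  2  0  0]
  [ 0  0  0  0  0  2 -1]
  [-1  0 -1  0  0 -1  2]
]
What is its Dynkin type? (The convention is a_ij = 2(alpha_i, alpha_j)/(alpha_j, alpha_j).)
The matrix has rank 7 with 2's on the diagonal. Reading the off-diagonal entries as Dynkin edges (a single edge where a_ij = a_ji = -1; a double or triple edge where a_ij * a_ji = 2 or 3), the diagram is a chain of 5 nodes with a fork of two nodes at one end (D_7). One simple-root ordering that puts it in standard form is (alpha_2, alpha_5, alpha_4, alpha_1, alpha_7, alpha_3, alpha_6). So the algebra is type D_7, i.e. so(14).

type D_7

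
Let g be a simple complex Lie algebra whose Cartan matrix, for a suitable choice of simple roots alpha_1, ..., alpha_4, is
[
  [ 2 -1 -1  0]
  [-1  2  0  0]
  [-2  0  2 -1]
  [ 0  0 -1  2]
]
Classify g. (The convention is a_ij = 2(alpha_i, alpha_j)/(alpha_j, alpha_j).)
The matrix has rank 4 with 2's on the diagonal. Reading the off-diagonal entries as Dynkin edges (a single edge where a_ij = a_ji = -1; a double or triple edge where a_ij * a_ji = 2 or 3), the diagram is a chain of 4 nodes with a double edge between the middle two (F_4). One simple-root ordering that puts it in standard form is (alpha_4, alpha_3, alpha_1, alpha_2). So the algebra is type F_4.

type F_4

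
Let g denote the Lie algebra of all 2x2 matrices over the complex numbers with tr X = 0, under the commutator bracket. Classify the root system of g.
This is sl(2), which has dimension 2^2 - 1 = 3 and rank 2 - 1 = 1 (a Cartan subalgebra is the diagonal traceless matrices). In the classification of classical Lie algebras, the special linear algebra sl(n+1) has type A_n; here n = 1, so the Dynkin diagram is a chain of 1 nodes with single edges (A_1). Hence the type is A_1.

A_1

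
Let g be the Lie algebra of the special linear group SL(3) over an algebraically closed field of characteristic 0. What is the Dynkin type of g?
A_2 (sl(3))

This is sl(3), which has dimension 3^2 - 1 = 8 and rank 3 - 1 = 2 (a Cartan subalgebra is the diagonal traceless matrices). In the classification of classical Lie algebras, the special linear algebra sl(n+1) has type A_n; here n = 2, so the Dynkin diagram is a chain of 2 nodes with single edges (A_2). Hence the type is A_2.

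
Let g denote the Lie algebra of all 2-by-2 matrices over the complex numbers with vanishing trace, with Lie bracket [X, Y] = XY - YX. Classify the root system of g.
This is sl(2), which has dimension 2^2 - 1 = 3 and rank 2 - 1 = 1 (a Cartan subalgebra is the diagonal traceless matrices). In the classification of classical Lie algebras, the special linear algebra sl(n+1) has type A_n; here n = 1, so the Dynkin diagram is a chain of 1 nodes with single edges (A_1). Hence the type is A_1.

A_1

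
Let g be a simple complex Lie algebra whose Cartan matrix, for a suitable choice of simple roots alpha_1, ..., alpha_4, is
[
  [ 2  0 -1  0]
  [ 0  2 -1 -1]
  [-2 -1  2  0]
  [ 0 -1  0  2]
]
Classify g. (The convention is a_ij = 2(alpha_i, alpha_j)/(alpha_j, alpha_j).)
The matrix has rank 4 with 2's on the diagonal. Reading the off-diagonal entries as Dynkin edges (a single edge where a_ij = a_ji = -1; a double or triple edge where a_ij * a_ji = 2 or 3), the diagram is a chain of 4 nodes with a double edge at one end; the terminal node there is the unique short simple root (B_4). One simple-root ordering that puts it in standard form is (alpha_4, alpha_2, alpha_3, alpha_1). So the algebra is type B_4, i.e. so(9).

B_4 (so(9))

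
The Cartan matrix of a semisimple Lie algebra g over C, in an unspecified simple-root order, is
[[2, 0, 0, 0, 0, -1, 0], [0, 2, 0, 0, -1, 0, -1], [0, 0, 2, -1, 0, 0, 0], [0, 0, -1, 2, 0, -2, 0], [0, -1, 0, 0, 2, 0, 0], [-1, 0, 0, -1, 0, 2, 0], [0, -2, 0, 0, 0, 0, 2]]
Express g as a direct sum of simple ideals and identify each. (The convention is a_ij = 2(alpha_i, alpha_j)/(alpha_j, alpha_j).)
type C_3 ⊕ type F_4

The diagram associated to this matrix has two connected components: the simple roots {alpha_2, alpha_5, alpha_7} form a chain of 3 nodes with a double edge at one end; the terminal node there is the unique long simple root (C_3), and {alpha_1, alpha_3, alpha_4, alpha_6} form a chain of 4 nodes with a double edge between the middle two (F_4). A semisimple Lie algebra decomposes uniquely as the direct sum of simple ideals, one per connected component of its Dynkin diagram, so g ≅ C_3 ⊕ F_4 (dimension 21 + 52 = 73).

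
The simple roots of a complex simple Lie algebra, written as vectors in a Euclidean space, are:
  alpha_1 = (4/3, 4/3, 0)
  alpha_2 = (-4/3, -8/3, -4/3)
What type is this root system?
G_2

Compute the Cartan integers a_ij = 2(alpha_i, alpha_j)/(alpha_j, alpha_j); the resulting 2x2 Cartan matrix is
[[2, -1], [-3, 2]].
The roots have two lengths (squared-length ratio 3:1); the short ones are alpha_{1}. The associated Dynkin diagram is two nodes joined by a triple edge (G_2), so the type is G_2.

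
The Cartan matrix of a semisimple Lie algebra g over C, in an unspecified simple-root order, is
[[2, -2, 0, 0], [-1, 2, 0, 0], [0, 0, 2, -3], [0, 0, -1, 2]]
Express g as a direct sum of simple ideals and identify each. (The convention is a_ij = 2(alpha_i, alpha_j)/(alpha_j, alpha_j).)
B2 ⊕ G2

The diagram associated to this matrix has two connected components: the simple roots {alpha_1, alpha_2} form a chain of 2 nodes with a double edge at one end; the terminal node there is the unique short simple root (B_2), and {alpha_3, alpha_4} form two nodes joined by a triple edge (G_2). A semisimple Lie algebra decomposes uniquely as the direct sum of simple ideals, one per connected component of its Dynkin diagram, so g ≅ B_2 ⊕ G_2 (dimension 10 + 14 = 24).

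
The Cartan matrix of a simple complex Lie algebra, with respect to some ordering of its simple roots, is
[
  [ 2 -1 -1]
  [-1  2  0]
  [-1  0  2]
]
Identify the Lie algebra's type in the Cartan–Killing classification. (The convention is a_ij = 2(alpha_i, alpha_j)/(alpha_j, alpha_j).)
A3

The matrix has rank 3 with 2's on the diagonal. Reading the off-diagonal entries as Dynkin edges (a single edge where a_ij = a_ji = -1; a double or triple edge where a_ij * a_ji = 2 or 3), the diagram is a chain of 3 nodes with single edges (A_3). One simple-root ordering that puts it in standard form is (alpha_3, alpha_1, alpha_2). So the algebra is type A_3, i.e. sl(4).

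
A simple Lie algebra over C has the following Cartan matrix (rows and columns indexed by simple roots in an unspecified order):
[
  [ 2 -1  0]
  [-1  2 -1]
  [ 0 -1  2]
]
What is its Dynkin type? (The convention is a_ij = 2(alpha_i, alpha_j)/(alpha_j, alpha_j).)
A_3

The matrix has rank 3 with 2's on the diagonal. Reading the off-diagonal entries as Dynkin edges (a single edge where a_ij = a_ji = -1; a double or triple edge where a_ij * a_ji = 2 or 3), the diagram is a chain of 3 nodes with single edges (A_3). One simple-root ordering that puts it in standard form is (alpha_3, alpha_2, alpha_1). So the algebra is type A_3, i.e. sl(4).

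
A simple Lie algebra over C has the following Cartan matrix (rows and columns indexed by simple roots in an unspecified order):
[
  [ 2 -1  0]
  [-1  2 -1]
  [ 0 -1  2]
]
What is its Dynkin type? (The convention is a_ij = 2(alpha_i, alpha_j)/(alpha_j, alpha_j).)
The matrix has rank 3 with 2's on the diagonal. Reading the off-diagonal entries as Dynkin edges (a single edge where a_ij = a_ji = -1; a double or triple edge where a_ij * a_ji = 2 or 3), the diagram is a chain of 3 nodes with single edges (A_3). One simple-root ordering that puts it in standard form is (alpha_3, alpha_2, alpha_1). So the algebra is type A_3, i.e. sl(4).

A3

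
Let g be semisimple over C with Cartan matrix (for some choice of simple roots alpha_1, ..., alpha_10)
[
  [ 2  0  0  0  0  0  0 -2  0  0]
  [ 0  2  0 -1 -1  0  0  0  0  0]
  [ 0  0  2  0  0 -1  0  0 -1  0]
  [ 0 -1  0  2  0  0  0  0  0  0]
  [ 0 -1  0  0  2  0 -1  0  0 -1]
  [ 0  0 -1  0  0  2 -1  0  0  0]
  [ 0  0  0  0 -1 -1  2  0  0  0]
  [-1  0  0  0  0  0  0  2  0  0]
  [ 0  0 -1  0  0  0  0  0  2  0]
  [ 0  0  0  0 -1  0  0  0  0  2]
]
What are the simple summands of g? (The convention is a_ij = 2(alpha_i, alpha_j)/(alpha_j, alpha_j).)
The diagram associated to this matrix has two connected components: the simple roots {alpha_1, alpha_8} form a chain of 2 nodes with a double edge at one end; the terminal node there is the unique short simple root (B_2), and {alpha_2, alpha_3, alpha_4, alpha_5, alpha_6, alpha_7, alpha_9, alpha_10} form a chain of 7 nodes with one extra node attached to the third node from one end (E_8). A semisimple Lie algebra decomposes uniquely as the direct sum of simple ideals, one per connected component of its Dynkin diagram, so g ≅ B_2 ⊕ E_8 (dimension 10 + 248 = 258).

B2 ⊕ E8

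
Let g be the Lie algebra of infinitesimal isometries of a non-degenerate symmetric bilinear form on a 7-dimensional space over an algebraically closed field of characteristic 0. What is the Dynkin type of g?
B_3

This is so(7) with 7 odd, which has dimension 7(7-1)/2 = 21 and rank (7-1)/2 = 3. In the classification of classical Lie algebras, the orthogonal algebra so(2n+1) in an odd number of variables has type B_n; here n = 3, so the Dynkin diagram is a chain of 3 nodes with a double edge at one end; the terminal node there is the unique short simple root (B_3). Hence the type is B_3.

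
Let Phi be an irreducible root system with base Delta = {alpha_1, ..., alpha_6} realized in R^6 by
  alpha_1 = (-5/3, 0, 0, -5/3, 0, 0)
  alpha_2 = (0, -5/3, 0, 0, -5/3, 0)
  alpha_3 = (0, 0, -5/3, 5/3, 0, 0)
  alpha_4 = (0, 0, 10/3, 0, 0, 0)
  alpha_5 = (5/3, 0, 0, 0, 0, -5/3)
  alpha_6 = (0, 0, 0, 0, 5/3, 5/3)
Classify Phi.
C_6

Compute the Cartan integers a_ij = 2(alpha_i, alpha_j)/(alpha_j, alpha_j); the resulting 6x6 Cartan matrix is
[[2, 0, -1, 0, -1, 0], [0, 2, 0, 0, 0, -1], [-1, 0, 2, -1, 0, 0], [0, 0, -2, 2, 0, 0], [-1, 0, 0, 0, 2, -1], [0, -1, 0, 0, -1, 2]].
The roots have two lengths (squared-length ratio 2:1); the short ones are alpha_{1,2,3,5,6}. The associated Dynkin diagram is a chain of 6 nodes with a double edge at one end; the terminal node there is the unique long simple root (C_6), so the type is C_6 (the algebra sp(12)).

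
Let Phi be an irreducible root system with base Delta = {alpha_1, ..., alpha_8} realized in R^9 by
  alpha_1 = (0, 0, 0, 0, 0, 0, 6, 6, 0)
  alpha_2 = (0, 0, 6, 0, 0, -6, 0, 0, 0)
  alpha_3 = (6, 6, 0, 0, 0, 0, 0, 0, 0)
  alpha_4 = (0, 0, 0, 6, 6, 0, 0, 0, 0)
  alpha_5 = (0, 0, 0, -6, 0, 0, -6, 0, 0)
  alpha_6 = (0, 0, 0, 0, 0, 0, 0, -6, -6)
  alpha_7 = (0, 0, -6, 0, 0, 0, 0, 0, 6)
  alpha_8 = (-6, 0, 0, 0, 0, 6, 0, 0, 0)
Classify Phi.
Compute the Cartan integers a_ij = 2(alpha_i, alpha_j)/(alpha_j, alpha_j); the resulting 8x8 Cartan matrix is
[[2, 0, 0, 0, -1, -1, 0, 0], [0, 2, 0, 0, 0, 0, -1, -1], [0, 0, 2, 0, 0, 0, 0, -1], [0, 0, 0, 2, -1, 0, 0, 0], [-1, 0, 0, -1, 2, 0, 0, 0], [-1, 0, 0, 0, 0, 2, -1, 0], [0, -1, 0, 0, 0, -1, 2, 0], [0, -1, -1, 0, 0, 0, 0, 2]].
All simple roots have the same length, so the diagram is simply laced. The associated Dynkin diagram is a chain of 8 nodes with single edges (A_8), so the type is A_8 (the algebra sl(9)).

A_8 (sl(9))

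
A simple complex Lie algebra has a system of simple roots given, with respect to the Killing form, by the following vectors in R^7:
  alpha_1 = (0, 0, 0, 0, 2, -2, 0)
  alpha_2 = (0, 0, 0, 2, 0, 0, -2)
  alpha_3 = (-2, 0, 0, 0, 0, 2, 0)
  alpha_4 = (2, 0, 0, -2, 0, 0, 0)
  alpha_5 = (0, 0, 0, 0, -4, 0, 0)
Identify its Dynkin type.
Compute the Cartan integers a_ij = 2(alpha_i, alpha_j)/(alpha_j, alpha_j); the resulting 5x5 Cartan matrix is
[[2, 0, -1, 0, -1], [0, 2, 0, -1, 0], [-1, 0, 2, -1, 0], [0, -1, -1, 2, 0], [-2, 0, 0, 0, 2]].
The roots have two lengths (squared-length ratio 2:1); the short ones are alpha_{1,2,3,4}. The associated Dynkin diagram is a chain of 5 nodes with a double edge at one end; the terminal node there is the unique long simple root (C_5), so the type is C_5 (the algebra sp(10)).

C5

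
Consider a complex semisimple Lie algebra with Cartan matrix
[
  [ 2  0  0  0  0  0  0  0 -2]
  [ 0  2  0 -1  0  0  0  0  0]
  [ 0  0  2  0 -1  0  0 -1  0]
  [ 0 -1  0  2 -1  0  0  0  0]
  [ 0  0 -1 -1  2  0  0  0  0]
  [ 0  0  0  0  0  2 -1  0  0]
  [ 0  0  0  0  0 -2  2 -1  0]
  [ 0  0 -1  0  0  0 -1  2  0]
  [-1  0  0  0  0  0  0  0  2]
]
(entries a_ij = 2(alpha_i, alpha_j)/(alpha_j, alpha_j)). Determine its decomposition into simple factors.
B2 ⊕ B7

The diagram associated to this matrix has two connected components: the simple roots {alpha_1, alpha_9} form a chain of 2 nodes with a double edge at one end; the terminal node there is the unique short simple root (B_2), and {alpha_2, alpha_3, alpha_4, alpha_5, alpha_6, alpha_7, alpha_8} form a chain of 7 nodes with a double edge at one end; the terminal node there is the unique short simple root (B_7). A semisimple Lie algebra decomposes uniquely as the direct sum of simple ideals, one per connected component of its Dynkin diagram, so g ≅ B_2 ⊕ B_7 (dimension 10 + 105 = 115).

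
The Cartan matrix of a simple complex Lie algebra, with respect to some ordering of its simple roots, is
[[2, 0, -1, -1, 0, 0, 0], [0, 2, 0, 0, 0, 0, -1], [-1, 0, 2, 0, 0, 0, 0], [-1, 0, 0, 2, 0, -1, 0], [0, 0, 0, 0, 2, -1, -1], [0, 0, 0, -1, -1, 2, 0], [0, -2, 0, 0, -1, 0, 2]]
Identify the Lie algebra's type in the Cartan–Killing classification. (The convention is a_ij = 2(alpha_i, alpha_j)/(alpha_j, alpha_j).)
type B_7

The matrix has rank 7 with 2's on the diagonal. Reading the off-diagonal entries as Dynkin edges (a single edge where a_ij = a_ji = -1; a double or triple edge where a_ij * a_ji = 2 or 3), the diagram is a chain of 7 nodes with a double edge at one end; the terminal node there is the unique short simple root (B_7). One simple-root ordering that puts it in standard form is (alpha_3, alpha_1, alpha_4, alpha_6, alpha_5, alpha_7, alpha_2). So the algebra is type B_7, i.e. so(15).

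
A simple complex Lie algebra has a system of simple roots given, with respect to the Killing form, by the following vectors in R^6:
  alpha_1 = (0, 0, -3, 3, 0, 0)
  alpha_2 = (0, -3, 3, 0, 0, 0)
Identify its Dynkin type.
Compute the Cartan integers a_ij = 2(alpha_i, alpha_j)/(alpha_j, alpha_j); the resulting 2x2 Cartan matrix is
[[2, -1], [-1, 2]].
All simple roots have the same length, so the diagram is simply laced. The associated Dynkin diagram is a chain of 2 nodes with single edges (A_2), so the type is A_2 (the algebra sl(3)).

A2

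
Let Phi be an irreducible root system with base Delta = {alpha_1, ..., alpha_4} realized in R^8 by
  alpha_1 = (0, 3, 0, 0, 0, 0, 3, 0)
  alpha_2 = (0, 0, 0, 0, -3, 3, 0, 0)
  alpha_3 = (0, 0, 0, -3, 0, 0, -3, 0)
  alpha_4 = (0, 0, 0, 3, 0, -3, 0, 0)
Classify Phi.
type A_4

Compute the Cartan integers a_ij = 2(alpha_i, alpha_j)/(alpha_j, alpha_j); the resulting 4x4 Cartan matrix is
[[2, 0, -1, 0], [0, 2, 0, -1], [-1, 0, 2, -1], [0, -1, -1, 2]].
All simple roots have the same length, so the diagram is simply laced. The associated Dynkin diagram is a chain of 4 nodes with single edges (A_4), so the type is A_4 (the algebra sl(5)).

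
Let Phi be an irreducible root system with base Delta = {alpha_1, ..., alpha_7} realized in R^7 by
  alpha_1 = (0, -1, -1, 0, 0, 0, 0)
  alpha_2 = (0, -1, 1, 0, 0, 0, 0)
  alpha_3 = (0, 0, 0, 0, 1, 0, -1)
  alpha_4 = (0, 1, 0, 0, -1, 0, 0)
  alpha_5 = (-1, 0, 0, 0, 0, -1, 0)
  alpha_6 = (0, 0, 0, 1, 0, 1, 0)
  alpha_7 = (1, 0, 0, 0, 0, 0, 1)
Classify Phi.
Compute the Cartan integers a_ij = 2(alpha_i, alpha_j)/(alpha_j, alpha_j); the resulting 7x7 Cartan matrix is
[[2, 0, 0, -1, 0, 0, 0], [0, 2, 0, -1, 0, 0, 0], [0, 0, 2, -1, 0, 0, -1], [-1, -1, -1, 2, 0, 0, 0], [0, 0, 0, 0, 2, -1, -1], [0, 0, 0, 0, -1, 2, 0], [0, 0, -1, 0, -1, 0, 2]].
All simple roots have the same length, so the diagram is simply laced. The associated Dynkin diagram is a chain of 5 nodes with a fork of two nodes at one end (D_7), so the type is D_7 (the algebra so(14)).

type D_7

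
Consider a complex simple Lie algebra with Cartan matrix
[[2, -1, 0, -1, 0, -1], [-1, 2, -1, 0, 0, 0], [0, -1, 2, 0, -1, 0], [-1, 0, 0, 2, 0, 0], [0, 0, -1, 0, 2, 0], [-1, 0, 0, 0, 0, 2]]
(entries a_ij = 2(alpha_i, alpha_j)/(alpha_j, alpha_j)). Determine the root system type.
D_6

The matrix has rank 6 with 2's on the diagonal. Reading the off-diagonal entries as Dynkin edges (a single edge where a_ij = a_ji = -1; a double or triple edge where a_ij * a_ji = 2 or 3), the diagram is a chain of 4 nodes with a fork of two nodes at one end (D_6). One simple-root ordering that puts it in standard form is (alpha_5, alpha_3, alpha_2, alpha_1, alpha_6, alpha_4). So the algebra is type D_6, i.e. so(12).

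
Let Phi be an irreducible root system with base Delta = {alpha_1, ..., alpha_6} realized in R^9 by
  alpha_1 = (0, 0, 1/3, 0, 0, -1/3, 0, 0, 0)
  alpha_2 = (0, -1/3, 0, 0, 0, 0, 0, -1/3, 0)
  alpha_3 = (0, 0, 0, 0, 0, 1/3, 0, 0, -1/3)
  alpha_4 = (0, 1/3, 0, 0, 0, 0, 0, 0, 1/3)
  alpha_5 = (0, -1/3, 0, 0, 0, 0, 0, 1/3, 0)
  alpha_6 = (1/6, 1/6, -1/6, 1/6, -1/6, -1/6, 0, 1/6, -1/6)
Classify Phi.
E6

Compute the Cartan integers a_ij = 2(alpha_i, alpha_j)/(alpha_j, alpha_j); the resulting 6x6 Cartan matrix is
[[2, 0, -1, 0, 0, 0], [0, 2, 0, -1, 0, -1], [-1, 0, 2, -1, 0, 0], [0, -1, -1, 2, -1, 0], [0, 0, 0, -1, 2, 0], [0, -1, 0, 0, 0, 2]].
All simple roots have the same length, so the diagram is simply laced. The associated Dynkin diagram is a chain of 5 nodes with one extra node attached to the third node from one end (E_6), so the type is E_6.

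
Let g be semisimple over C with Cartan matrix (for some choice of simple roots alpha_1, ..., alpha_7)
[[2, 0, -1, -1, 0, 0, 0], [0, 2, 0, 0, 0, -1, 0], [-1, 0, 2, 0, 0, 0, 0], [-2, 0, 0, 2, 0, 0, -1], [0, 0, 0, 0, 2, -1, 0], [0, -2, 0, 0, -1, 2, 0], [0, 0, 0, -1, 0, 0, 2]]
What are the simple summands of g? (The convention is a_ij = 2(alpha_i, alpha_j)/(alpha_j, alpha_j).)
The diagram associated to this matrix has two connected components: the simple roots {alpha_2, alpha_5, alpha_6} form a chain of 3 nodes with a double edge at one end; the terminal node there is the unique short simple root (B_3), and {alpha_1, alpha_3, alpha_4, alpha_7} form a chain of 4 nodes with a double edge between the middle two (F_4). A semisimple Lie algebra decomposes uniquely as the direct sum of simple ideals, one per connected component of its Dynkin diagram, so g ≅ B_3 ⊕ F_4 (dimension 21 + 52 = 73).

type B_3 ⊕ type F_4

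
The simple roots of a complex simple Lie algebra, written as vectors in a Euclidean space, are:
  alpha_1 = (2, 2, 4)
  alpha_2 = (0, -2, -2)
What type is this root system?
type G_2

Compute the Cartan integers a_ij = 2(alpha_i, alpha_j)/(alpha_j, alpha_j); the resulting 2x2 Cartan matrix is
[[2, -3], [-1, 2]].
The roots have two lengths (squared-length ratio 3:1); the short ones are alpha_{2}. The associated Dynkin diagram is two nodes joined by a triple edge (G_2), so the type is G_2.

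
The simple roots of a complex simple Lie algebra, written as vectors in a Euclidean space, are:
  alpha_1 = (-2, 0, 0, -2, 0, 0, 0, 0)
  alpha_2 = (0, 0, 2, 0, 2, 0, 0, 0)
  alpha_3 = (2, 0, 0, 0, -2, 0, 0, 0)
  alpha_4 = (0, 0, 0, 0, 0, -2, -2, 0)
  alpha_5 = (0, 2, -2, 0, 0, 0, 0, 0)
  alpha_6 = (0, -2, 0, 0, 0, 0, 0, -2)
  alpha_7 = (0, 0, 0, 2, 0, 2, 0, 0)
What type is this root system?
Compute the Cartan integers a_ij = 2(alpha_i, alpha_j)/(alpha_j, alpha_j); the resulting 7x7 Cartan matrix is
[[2, 0, -1, 0, 0, 0, -1], [0, 2, -1, 0, -1, 0, 0], [-1, -1, 2, 0, 0, 0, 0], [0, 0, 0, 2, 0, 0, -1], [0, -1, 0, 0, 2, -1, 0], [0, 0, 0, 0, -1, 2, 0], [-1, 0, 0, -1, 0, 0, 2]].
All simple roots have the same length, so the diagram is simply laced. The associated Dynkin diagram is a chain of 7 nodes with single edges (A_7), so the type is A_7 (the algebra sl(8)).

A7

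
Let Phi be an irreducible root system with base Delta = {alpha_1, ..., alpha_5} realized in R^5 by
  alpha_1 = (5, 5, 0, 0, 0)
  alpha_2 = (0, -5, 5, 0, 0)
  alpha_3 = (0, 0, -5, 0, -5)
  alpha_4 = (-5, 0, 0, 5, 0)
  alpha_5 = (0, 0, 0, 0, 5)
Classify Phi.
Compute the Cartan integers a_ij = 2(alpha_i, alpha_j)/(alpha_j, alpha_j); the resulting 5x5 Cartan matrix is
[[2, -1, 0, -1, 0], [-1, 2, -1, 0, 0], [0, -1, 2, 0, -2], [-1, 0, 0, 2, 0], [0, 0, -1, 0, 2]].
The roots have two lengths (squared-length ratio 2:1); the short ones are alpha_{5}. The associated Dynkin diagram is a chain of 5 nodes with a double edge at one end; the terminal node there is the unique short simple root (B_5), so the type is B_5 (the algebra so(11)).

type B_5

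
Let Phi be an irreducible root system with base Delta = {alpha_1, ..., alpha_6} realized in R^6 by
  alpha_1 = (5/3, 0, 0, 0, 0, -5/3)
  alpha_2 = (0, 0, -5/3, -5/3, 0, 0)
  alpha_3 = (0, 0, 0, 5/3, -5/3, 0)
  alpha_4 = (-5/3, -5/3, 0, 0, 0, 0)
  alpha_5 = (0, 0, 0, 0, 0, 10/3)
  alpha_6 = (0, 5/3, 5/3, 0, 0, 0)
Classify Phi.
C6

Compute the Cartan integers a_ij = 2(alpha_i, alpha_j)/(alpha_j, alpha_j); the resulting 6x6 Cartan matrix is
[[2, 0, 0, -1, -1, 0], [0, 2, -1, 0, 0, -1], [0, -1, 2, 0, 0, 0], [-1, 0, 0, 2, 0, -1], [-2, 0, 0, 0, 2, 0], [0, -1, 0, -1, 0, 2]].
The roots have two lengths (squared-length ratio 2:1); the short ones are alpha_{1,2,3,4,6}. The associated Dynkin diagram is a chain of 6 nodes with a double edge at one end; the terminal node there is the unique long simple root (C_6), so the type is C_6 (the algebra sp(12)).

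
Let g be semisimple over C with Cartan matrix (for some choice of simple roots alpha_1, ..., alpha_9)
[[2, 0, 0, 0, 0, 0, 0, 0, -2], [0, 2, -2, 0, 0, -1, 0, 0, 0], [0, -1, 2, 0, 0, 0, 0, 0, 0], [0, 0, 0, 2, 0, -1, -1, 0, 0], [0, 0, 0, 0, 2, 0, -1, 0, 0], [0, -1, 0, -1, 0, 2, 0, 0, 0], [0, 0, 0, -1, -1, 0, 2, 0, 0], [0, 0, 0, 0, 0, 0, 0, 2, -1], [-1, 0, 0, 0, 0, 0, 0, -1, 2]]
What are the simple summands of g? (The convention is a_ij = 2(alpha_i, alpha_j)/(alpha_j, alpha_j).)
The diagram associated to this matrix has two connected components: the simple roots {alpha_2, alpha_3, alpha_4, alpha_5, alpha_6, alpha_7} form a chain of 6 nodes with a double edge at one end; the terminal node there is the unique short simple root (B_6), and {alpha_1, alpha_8, alpha_9} form a chain of 3 nodes with a double edge at one end; the terminal node there is the unique long simple root (C_3). A semisimple Lie algebra decomposes uniquely as the direct sum of simple ideals, one per connected component of its Dynkin diagram, so g ≅ B_6 ⊕ C_3 (dimension 78 + 21 = 99).

B_6 ⊕ C_3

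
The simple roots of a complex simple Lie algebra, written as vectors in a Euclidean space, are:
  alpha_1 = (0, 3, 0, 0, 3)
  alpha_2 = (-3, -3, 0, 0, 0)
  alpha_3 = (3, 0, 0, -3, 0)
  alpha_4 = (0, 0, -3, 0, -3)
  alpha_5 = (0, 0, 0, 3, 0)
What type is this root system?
Compute the Cartan integers a_ij = 2(alpha_i, alpha_j)/(alpha_j, alpha_j); the resulting 5x5 Cartan matrix is
[[2, -1, 0, -1, 0], [-1, 2, -1, 0, 0], [0, -1, 2, 0, -2], [-1, 0, 0, 2, 0], [0, 0, -1, 0, 2]].
The roots have two lengths (squared-length ratio 2:1); the short ones are alpha_{5}. The associated Dynkin diagram is a chain of 5 nodes with a double edge at one end; the terminal node there is the unique short simple root (B_5), so the type is B_5 (the algebra so(11)).

B_5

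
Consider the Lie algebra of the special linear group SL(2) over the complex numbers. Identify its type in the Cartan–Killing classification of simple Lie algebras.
A_1 (sl(2))

This is sl(2), which has dimension 2^2 - 1 = 3 and rank 2 - 1 = 1 (a Cartan subalgebra is the diagonal traceless matrices). In the classification of classical Lie algebras, the special linear algebra sl(n+1) has type A_n; here n = 1, so the Dynkin diagram is a chain of 1 nodes with single edges (A_1). Hence the type is A_1.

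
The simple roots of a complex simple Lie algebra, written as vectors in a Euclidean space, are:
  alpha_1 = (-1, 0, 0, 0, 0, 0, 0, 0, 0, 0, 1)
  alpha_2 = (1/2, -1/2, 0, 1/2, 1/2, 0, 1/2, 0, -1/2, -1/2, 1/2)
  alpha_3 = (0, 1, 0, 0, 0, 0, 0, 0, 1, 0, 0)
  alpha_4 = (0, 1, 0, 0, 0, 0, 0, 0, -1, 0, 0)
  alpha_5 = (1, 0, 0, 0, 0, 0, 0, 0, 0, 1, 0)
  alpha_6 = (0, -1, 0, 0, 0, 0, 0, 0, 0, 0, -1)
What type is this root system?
E_6

Compute the Cartan integers a_ij = 2(alpha_i, alpha_j)/(alpha_j, alpha_j); the resulting 6x6 Cartan matrix is
[[2, 0, 0, 0, -1, -1], [0, 2, -1, 0, 0, 0], [0, -1, 2, 0, 0, -1], [0, 0, 0, 2, 0, -1], [-1, 0, 0, 0, 2, 0], [-1, 0, -1, -1, 0, 2]].
All simple roots have the same length, so the diagram is simply laced. The associated Dynkin diagram is a chain of 5 nodes with one extra node attached to the third node from one end (E_6), so the type is E_6.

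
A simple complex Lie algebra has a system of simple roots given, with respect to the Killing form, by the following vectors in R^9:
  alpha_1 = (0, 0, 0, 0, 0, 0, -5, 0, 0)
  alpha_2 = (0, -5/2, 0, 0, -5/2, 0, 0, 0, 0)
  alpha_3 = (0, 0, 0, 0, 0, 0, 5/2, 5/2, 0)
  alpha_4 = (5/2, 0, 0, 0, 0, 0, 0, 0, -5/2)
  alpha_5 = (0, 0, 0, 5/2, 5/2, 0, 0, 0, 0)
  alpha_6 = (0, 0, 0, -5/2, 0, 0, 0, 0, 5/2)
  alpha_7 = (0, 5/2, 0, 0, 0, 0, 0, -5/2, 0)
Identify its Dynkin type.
Compute the Cartan integers a_ij = 2(alpha_i, alpha_j)/(alpha_j, alpha_j); the resulting 7x7 Cartan matrix is
[[2, 0, -2, 0, 0, 0, 0], [0, 2, 0, 0, -1, 0, -1], [-1, 0, 2, 0, 0, 0, -1], [0, 0, 0, 2, 0, -1, 0], [0, -1, 0, 0, 2, -1, 0], [0, 0, 0, -1, -1, 2, 0], [0, -1, -1, 0, 0, 0, 2]].
The roots have two lengths (squared-length ratio 2:1); the short ones are alpha_{2,3,4,5,6,7}. The associated Dynkin diagram is a chain of 7 nodes with a double edge at one end; the terminal node there is the unique long simple root (C_7), so the type is C_7 (the algebra sp(14)).

type C_7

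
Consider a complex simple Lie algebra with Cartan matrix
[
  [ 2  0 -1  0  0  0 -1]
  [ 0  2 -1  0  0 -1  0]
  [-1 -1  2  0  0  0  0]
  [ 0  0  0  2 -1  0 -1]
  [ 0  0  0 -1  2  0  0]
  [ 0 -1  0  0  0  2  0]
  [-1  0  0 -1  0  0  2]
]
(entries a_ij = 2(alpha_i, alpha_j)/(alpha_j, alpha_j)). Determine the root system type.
The matrix has rank 7 with 2's on the diagonal. Reading the off-diagonal entries as Dynkin edges (a single edge where a_ij = a_ji = -1; a double or triple edge where a_ij * a_ji = 2 or 3), the diagram is a chain of 7 nodes with single edges (A_7). One simple-root ordering that puts it in standard form is (alpha_6, alpha_2, alpha_3, alpha_1, alpha_7, alpha_4, alpha_5). So the algebra is type A_7, i.e. sl(8).

A_7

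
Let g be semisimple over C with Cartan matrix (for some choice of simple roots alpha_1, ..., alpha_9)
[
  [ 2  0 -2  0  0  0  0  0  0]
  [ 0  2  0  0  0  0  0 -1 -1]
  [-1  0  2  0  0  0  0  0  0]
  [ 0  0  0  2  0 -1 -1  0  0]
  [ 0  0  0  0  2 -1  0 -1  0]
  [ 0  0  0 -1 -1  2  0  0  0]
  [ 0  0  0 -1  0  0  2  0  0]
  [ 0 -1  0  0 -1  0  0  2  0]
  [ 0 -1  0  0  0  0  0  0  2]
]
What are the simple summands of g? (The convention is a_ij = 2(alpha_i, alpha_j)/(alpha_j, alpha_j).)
A7 + B2

The diagram associated to this matrix has two connected components: the simple roots {alpha_2, alpha_4, alpha_5, alpha_6, alpha_7, alpha_8, alpha_9} form a chain of 7 nodes with single edges (A_7), and {alpha_1, alpha_3} form a chain of 2 nodes with a double edge at one end; the terminal node there is the unique short simple root (B_2). A semisimple Lie algebra decomposes uniquely as the direct sum of simple ideals, one per connected component of its Dynkin diagram, so g ≅ A_7 ⊕ B_2 (dimension 63 + 10 = 73).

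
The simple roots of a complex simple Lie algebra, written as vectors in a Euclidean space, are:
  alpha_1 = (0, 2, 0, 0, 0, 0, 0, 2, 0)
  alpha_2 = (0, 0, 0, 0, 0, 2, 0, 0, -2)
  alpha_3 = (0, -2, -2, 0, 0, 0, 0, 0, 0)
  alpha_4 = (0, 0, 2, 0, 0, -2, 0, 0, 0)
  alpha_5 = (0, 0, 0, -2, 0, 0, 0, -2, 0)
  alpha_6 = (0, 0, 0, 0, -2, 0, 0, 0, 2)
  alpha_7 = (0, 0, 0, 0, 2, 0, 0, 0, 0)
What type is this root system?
B7

Compute the Cartan integers a_ij = 2(alpha_i, alpha_j)/(alpha_j, alpha_j); the resulting 7x7 Cartan matrix is
[[2, 0, -1, 0, -1, 0, 0], [0, 2, 0, -1, 0, -1, 0], [-1, 0, 2, -1, 0, 0, 0], [0, -1, -1, 2, 0, 0, 0], [-1, 0, 0, 0, 2, 0, 0], [0, -1, 0, 0, 0, 2, -2], [0, 0, 0, 0, 0, -1, 2]].
The roots have two lengths (squared-length ratio 2:1); the short ones are alpha_{7}. The associated Dynkin diagram is a chain of 7 nodes with a double edge at one end; the terminal node there is the unique short simple root (B_7), so the type is B_7 (the algebra so(15)).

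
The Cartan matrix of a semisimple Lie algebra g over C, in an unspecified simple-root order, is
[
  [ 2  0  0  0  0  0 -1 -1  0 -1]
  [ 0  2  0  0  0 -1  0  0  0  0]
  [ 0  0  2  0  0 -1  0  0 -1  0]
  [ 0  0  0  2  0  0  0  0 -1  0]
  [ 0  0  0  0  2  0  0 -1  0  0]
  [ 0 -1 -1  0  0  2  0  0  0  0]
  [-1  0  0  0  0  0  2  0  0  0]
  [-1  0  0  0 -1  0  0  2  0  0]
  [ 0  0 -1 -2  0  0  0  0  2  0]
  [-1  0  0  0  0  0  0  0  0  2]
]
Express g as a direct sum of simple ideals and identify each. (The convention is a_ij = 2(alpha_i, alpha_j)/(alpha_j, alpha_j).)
The diagram associated to this matrix has two connected components: the simple roots {alpha_2, alpha_3, alpha_4, alpha_6, alpha_9} form a chain of 5 nodes with a double edge at one end; the terminal node there is the unique short simple root (B_5), and {alpha_1, alpha_5, alpha_7, alpha_8, alpha_10} form a chain of 3 nodes with a fork of two nodes at one end (D_5). A semisimple Lie algebra decomposes uniquely as the direct sum of simple ideals, one per connected component of its Dynkin diagram, so g ≅ B_5 ⊕ D_5 (dimension 55 + 45 = 100).

B5 ⊕ D5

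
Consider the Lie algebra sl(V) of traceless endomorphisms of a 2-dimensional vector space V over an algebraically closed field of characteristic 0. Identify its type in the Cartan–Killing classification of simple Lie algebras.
type A_1

This is sl(2), which has dimension 2^2 - 1 = 3 and rank 2 - 1 = 1 (a Cartan subalgebra is the diagonal traceless matrices). In the classification of classical Lie algebras, the special linear algebra sl(n+1) has type A_n; here n = 1, so the Dynkin diagram is a chain of 1 nodes with single edges (A_1). Hence the type is A_1.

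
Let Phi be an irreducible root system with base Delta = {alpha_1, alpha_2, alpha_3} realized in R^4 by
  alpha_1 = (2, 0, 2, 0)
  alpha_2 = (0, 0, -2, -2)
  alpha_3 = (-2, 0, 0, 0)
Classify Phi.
Compute the Cartan integers a_ij = 2(alpha_i, alpha_j)/(alpha_j, alpha_j); the resulting 3x3 Cartan matrix is
[[2, -1, -2], [-1, 2, 0], [-1, 0, 2]].
The roots have two lengths (squared-length ratio 2:1); the short ones are alpha_{3}. The associated Dynkin diagram is a chain of 3 nodes with a double edge at one end; the terminal node there is the unique short simple root (B_3), so the type is B_3 (the algebra so(7)).

B_3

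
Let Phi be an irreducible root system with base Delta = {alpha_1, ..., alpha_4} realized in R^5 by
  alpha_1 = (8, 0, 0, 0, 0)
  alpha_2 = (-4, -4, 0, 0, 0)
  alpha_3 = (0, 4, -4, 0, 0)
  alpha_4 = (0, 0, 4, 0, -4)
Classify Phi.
Compute the Cartan integers a_ij = 2(alpha_i, alpha_j)/(alpha_j, alpha_j); the resulting 4x4 Cartan matrix is
[[2, -2, 0, 0], [-1, 2, -1, 0], [0, -1, 2, -1], [0, 0, -1, 2]].
The roots have two lengths (squared-length ratio 2:1); the short ones are alpha_{2,3,4}. The associated Dynkin diagram is a chain of 4 nodes with a double edge at one end; the terminal node there is the unique long simple root (C_4), so the type is C_4 (the algebra sp(8)).

C4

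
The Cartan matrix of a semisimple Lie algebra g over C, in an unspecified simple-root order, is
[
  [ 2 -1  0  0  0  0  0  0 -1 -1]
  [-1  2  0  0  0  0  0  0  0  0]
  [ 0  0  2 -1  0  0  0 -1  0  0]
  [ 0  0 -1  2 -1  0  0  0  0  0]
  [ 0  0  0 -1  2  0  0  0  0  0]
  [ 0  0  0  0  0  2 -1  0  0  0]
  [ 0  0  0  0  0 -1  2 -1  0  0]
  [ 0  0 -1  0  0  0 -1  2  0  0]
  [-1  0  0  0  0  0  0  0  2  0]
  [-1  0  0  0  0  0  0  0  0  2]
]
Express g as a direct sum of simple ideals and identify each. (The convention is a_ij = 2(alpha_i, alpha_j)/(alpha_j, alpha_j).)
The diagram associated to this matrix has two connected components: the simple roots {alpha_3, alpha_4, alpha_5, alpha_6, alpha_7, alpha_8} form a chain of 6 nodes with single edges (A_6), and {alpha_1, alpha_2, alpha_9, alpha_10} form a chain of 2 nodes with a fork of two nodes at one end (D_4). A semisimple Lie algebra decomposes uniquely as the direct sum of simple ideals, one per connected component of its Dynkin diagram, so g ≅ A_6 ⊕ D_4 (dimension 48 + 28 = 76).

A6 ⊕ D4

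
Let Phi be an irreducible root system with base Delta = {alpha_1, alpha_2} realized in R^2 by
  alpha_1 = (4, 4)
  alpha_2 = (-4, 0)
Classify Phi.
B_2

Compute the Cartan integers a_ij = 2(alpha_i, alpha_j)/(alpha_j, alpha_j); the resulting 2x2 Cartan matrix is
[[2, -2], [-1, 2]].
The roots have two lengths (squared-length ratio 2:1); the short ones are alpha_{2}. The associated Dynkin diagram is a chain of 2 nodes with a double edge at one end; the terminal node there is the unique short simple root (B_2), so the type is B_2 (the algebra so(5)).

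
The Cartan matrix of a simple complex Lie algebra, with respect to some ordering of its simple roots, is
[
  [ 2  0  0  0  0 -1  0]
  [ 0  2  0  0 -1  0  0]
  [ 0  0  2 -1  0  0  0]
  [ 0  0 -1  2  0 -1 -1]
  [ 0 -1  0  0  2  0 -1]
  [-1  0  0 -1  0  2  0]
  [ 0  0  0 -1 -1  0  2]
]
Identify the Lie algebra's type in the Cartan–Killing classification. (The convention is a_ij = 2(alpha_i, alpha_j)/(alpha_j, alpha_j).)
E_7

The matrix has rank 7 with 2's on the diagonal. Reading the off-diagonal entries as Dynkin edges (a single edge where a_ij = a_ji = -1; a double or triple edge where a_ij * a_ji = 2 or 3), the diagram is a chain of 6 nodes with one extra node attached to the third node from one end (E_7). One simple-root ordering that puts it in standard form is (alpha_1, alpha_3, alpha_6, alpha_4, alpha_7, alpha_5, alpha_2). So the algebra is type E_7.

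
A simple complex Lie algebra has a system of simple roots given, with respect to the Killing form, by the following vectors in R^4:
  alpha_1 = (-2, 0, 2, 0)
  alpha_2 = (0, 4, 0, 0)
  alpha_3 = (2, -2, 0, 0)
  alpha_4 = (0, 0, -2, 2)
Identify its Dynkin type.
C_4 (sp(8))

Compute the Cartan integers a_ij = 2(alpha_i, alpha_j)/(alpha_j, alpha_j); the resulting 4x4 Cartan matrix is
[[2, 0, -1, -1], [0, 2, -2, 0], [-1, -1, 2, 0], [-1, 0, 0, 2]].
The roots have two lengths (squared-length ratio 2:1); the short ones are alpha_{1,3,4}. The associated Dynkin diagram is a chain of 4 nodes with a double edge at one end; the terminal node there is the unique long simple root (C_4), so the type is C_4 (the algebra sp(8)).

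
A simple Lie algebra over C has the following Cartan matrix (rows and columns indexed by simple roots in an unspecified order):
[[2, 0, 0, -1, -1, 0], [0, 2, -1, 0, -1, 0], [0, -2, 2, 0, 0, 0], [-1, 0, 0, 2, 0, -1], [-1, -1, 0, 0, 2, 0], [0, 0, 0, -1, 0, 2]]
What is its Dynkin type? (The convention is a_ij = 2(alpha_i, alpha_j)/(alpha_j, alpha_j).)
C_6

The matrix has rank 6 with 2's on the diagonal. Reading the off-diagonal entries as Dynkin edges (a single edge where a_ij = a_ji = -1; a double or triple edge where a_ij * a_ji = 2 or 3), the diagram is a chain of 6 nodes with a double edge at one end; the terminal node there is the unique long simple root (C_6). One simple-root ordering that puts it in standard form is (alpha_6, alpha_4, alpha_1, alpha_5, alpha_2, alpha_3). So the algebra is type C_6, i.e. sp(12).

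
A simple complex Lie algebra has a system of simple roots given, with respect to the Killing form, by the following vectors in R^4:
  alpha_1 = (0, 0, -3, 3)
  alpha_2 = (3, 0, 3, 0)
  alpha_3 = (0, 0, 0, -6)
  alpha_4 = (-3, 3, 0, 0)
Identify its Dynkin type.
Compute the Cartan integers a_ij = 2(alpha_i, alpha_j)/(alpha_j, alpha_j); the resulting 4x4 Cartan matrix is
[[2, -1, -1, 0], [-1, 2, 0, -1], [-2, 0, 2, 0], [0, -1, 0, 2]].
The roots have two lengths (squared-length ratio 2:1); the short ones are alpha_{1,2,4}. The associated Dynkin diagram is a chain of 4 nodes with a double edge at one end; the terminal node there is the unique long simple root (C_4), so the type is C_4 (the algebra sp(8)).

C_4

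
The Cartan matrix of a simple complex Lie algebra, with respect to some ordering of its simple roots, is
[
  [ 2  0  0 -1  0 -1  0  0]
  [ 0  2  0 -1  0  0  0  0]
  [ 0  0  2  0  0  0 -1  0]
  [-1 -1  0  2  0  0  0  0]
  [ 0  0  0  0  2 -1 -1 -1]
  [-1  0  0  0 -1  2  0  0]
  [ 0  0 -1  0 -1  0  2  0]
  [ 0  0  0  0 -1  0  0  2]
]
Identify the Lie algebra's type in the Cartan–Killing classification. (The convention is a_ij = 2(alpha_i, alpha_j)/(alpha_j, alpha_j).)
E_8

The matrix has rank 8 with 2's on the diagonal. Reading the off-diagonal entries as Dynkin edges (a single edge where a_ij = a_ji = -1; a double or triple edge where a_ij * a_ji = 2 or 3), the diagram is a chain of 7 nodes with one extra node attached to the third node from one end (E_8). One simple-root ordering that puts it in standard form is (alpha_3, alpha_8, alpha_7, alpha_5, alpha_6, alpha_1, alpha_4, alpha_2). So the algebra is type E_8.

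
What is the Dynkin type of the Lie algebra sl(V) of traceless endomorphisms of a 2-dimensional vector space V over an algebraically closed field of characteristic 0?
This is sl(2), which has dimension 2^2 - 1 = 3 and rank 2 - 1 = 1 (a Cartan subalgebra is the diagonal traceless matrices). In the classification of classical Lie algebras, the special linear algebra sl(n+1) has type A_n; here n = 1, so the Dynkin diagram is a chain of 1 nodes with single edges (A_1). Hence the type is A_1.

A_1 (sl(2))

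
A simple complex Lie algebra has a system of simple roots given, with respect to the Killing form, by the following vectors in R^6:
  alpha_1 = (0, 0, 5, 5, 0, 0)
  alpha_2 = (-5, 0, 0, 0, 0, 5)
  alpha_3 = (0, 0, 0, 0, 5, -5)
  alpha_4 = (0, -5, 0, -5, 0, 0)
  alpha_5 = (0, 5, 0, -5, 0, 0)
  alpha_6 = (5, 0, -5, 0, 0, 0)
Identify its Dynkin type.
Compute the Cartan integers a_ij = 2(alpha_i, alpha_j)/(alpha_j, alpha_j); the resulting 6x6 Cartan matrix is
[[2, 0, 0, -1, -1, -1], [0, 2, -1, 0, 0, -1], [0, -1, 2, 0, 0, 0], [-1, 0, 0, 2, 0, 0], [-1, 0, 0, 0, 2, 0], [-1, -1, 0, 0, 0, 2]].
All simple roots have the same length, so the diagram is simply laced. The associated Dynkin diagram is a chain of 4 nodes with a fork of two nodes at one end (D_6), so the type is D_6 (the algebra so(12)).

D6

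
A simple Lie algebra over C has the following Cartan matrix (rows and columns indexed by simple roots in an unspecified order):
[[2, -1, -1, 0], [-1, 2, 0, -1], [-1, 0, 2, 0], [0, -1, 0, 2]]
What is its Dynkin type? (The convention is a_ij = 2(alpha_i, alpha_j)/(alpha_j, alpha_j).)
type A_4

The matrix has rank 4 with 2's on the diagonal. Reading the off-diagonal entries as Dynkin edges (a single edge where a_ij = a_ji = -1; a double or triple edge where a_ij * a_ji = 2 or 3), the diagram is a chain of 4 nodes with single edges (A_4). One simple-root ordering that puts it in standard form is (alpha_4, alpha_2, alpha_1, alpha_3). So the algebra is type A_4, i.e. sl(5).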